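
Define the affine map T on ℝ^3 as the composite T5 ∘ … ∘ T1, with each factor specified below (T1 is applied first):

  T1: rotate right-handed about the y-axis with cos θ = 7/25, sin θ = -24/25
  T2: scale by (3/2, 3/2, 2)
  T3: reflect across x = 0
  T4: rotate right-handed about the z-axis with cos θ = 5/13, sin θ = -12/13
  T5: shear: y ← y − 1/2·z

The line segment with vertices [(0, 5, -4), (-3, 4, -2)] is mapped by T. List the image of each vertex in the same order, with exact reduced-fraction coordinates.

image vertices: (306/65, 6059/650, -56/25), (639/130, 2354/325, -172/25)

T1 rotate right-handed about the y-axis with cos θ = 7/25, sin θ = -24/25: (0, 5, -4) → (96/25, 5, -28/25); (-3, 4, -2) → (27/25, 4, -86/25)
T2 scale by (3/2, 3/2, 2): (96/25, 5, -28/25) → (144/25, 15/2, -56/25); (27/25, 4, -86/25) → (81/50, 6, -172/25)
T3 reflect across x = 0: (144/25, 15/2, -56/25) → (-144/25, 15/2, -56/25); (81/50, 6, -172/25) → (-81/50, 6, -172/25)
T4 rotate right-handed about the z-axis with cos θ = 5/13, sin θ = -12/13: (-144/25, 15/2, -56/25) → (306/65, 5331/650, -56/25); (-81/50, 6, -172/25) → (639/130, 1236/325, -172/25)
T5 shear: y ← y − 1/2·z: (306/65, 5331/650, -56/25) → (306/65, 6059/650, -56/25); (639/130, 1236/325, -172/25) → (639/130, 2354/325, -172/25)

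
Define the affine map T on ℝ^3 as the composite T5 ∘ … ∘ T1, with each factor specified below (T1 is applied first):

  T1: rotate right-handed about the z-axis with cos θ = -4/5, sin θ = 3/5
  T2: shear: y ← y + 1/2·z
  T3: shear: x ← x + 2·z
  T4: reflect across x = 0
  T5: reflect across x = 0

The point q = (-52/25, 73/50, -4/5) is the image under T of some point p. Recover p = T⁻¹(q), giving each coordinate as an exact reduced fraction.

T1 = [-4/5 -3/5 0 0; 3/5 -4/5 0 0; 0 0 1 0; 0 0 0 1]
T2·T1 = [-4/5 -3/5 0 0; 3/5 -4/5 1/2 0; 0 0 1 0; 0 0 0 1]
T3·…·T1 = [-4/5 -3/5 2 0; 3/5 -4/5 1/2 0; 0 0 1 0; 0 0 0 1]
T4·…·T1 = [4/5 3/5 -2 0; 3/5 -4/5 1/2 0; 0 0 1 0; 0 0 0 1]
T5·…·T1 = [-4/5 -3/5 2 0; 3/5 -4/5 1/2 0; 0 0 1 0; 0 0 0 1]
det M = 1; M⁻¹ = [-4/5 3/5 13/10 0; -3/5 -4/5 8/5 0; 0 0 1 0; 0 0 0 1]
M⁻¹ · (-52/25, 73/50, -4/5)ᵀ = (3/2, -6/5, -4/5)ᵀ

p = (3/2, -6/5, -4/5)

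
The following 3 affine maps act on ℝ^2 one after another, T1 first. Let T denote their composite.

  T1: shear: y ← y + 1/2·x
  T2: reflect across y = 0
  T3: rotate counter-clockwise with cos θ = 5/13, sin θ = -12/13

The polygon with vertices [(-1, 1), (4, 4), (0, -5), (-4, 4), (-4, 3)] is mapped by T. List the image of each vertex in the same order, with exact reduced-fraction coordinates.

T1 shear: y ← y + 1/2·x: (-1, 1) → (-1, 1/2); (4, 4) → (4, 6); (0, -5) → (0, -5); (-4, 4) → (-4, 2); (-4, 3) → (-4, 1)
T2 reflect across y = 0: (-1, 1/2) → (-1, -1/2); (4, 6) → (4, -6); (0, -5) → (0, 5); (-4, 2) → (-4, -2); (-4, 1) → (-4, -1)
T3 rotate counter-clockwise with cos θ = 5/13, sin θ = -12/13: (-1, -1/2) → (-11/13, 19/26); (4, -6) → (-4, -6); (0, 5) → (60/13, 25/13); (-4, -2) → (-44/13, 38/13); (-4, -1) → (-32/13, 43/13)

image vertices: (-11/13, 19/26), (-4, -6), (60/13, 25/13), (-44/13, 38/13), (-32/13, 43/13)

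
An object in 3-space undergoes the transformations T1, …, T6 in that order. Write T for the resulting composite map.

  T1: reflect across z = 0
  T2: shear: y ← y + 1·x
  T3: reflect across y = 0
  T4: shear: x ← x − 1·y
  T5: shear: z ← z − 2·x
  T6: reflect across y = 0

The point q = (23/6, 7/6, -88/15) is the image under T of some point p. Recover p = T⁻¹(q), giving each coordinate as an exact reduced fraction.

T1 = [1 0 0 0; 0 1 0 0; 0 0 -1 0; 0 0 0 1]
T2·T1 = [1 0 0 0; 1 1 0 0; 0 0 -1 0; 0 0 0 1]
T3·…·T1 = [1 0 0 0; -1 -1 0 0; 0 0 -1 0; 0 0 0 1]
T4·…·T1 = [2 1 0 0; -1 -1 0 0; 0 0 -1 0; 0 0 0 1]
T5·…·T1 = [2 1 0 0; -1 -1 0 0; -4 -2 -1 0; 0 0 0 1]
T6·…·T1 = [2 1 0 0; 1 1 0 0; -4 -2 -1 0; 0 0 0 1]
det M = -1; M⁻¹ = [1 -1 0 0; -1 2 0 0; -2 0 -1 0; 0 0 0 1]
M⁻¹ · (23/6, 7/6, -88/15)ᵀ = (8/3, -3/2, -9/5)ᵀ

p = (8/3, -3/2, -9/5)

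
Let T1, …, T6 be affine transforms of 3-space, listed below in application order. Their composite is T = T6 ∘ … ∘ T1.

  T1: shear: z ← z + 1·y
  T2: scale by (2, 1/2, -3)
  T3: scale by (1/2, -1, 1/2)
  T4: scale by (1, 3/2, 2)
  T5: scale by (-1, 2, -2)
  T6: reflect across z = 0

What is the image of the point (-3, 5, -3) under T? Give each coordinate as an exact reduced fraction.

T1 shear: z ← z + 1·y: (-3, 5, -3) → (-3, 5, 2)
T2 scale by (2, 1/2, -3): (-3, 5, 2) → (-6, 5/2, -6)
T3 scale by (1/2, -1, 1/2): (-6, 5/2, -6) → (-3, -5/2, -3)
T4 scale by (1, 3/2, 2): (-3, -5/2, -3) → (-3, -15/4, -6)
T5 scale by (-1, 2, -2): (-3, -15/4, -6) → (3, -15/2, 12)
T6 reflect across z = 0: (3, -15/2, 12) → (3, -15/2, -12)

T(p) = (3, -15/2, -12)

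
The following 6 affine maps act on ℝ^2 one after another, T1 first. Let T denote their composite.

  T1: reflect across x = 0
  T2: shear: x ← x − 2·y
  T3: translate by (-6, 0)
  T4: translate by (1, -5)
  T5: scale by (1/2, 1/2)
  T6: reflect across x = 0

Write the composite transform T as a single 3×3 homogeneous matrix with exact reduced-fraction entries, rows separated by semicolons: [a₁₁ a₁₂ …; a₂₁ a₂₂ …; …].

T1 = [-1 0 0; 0 1 0; 0 0 1]
T2·T1 = [-1 -2 0; 0 1 0; 0 0 1]
T3·…·T1 = [-1 -2 -6; 0 1 0; 0 0 1]
T4·…·T1 = [-1 -2 -5; 0 1 -5; 0 0 1]
T5·…·T1 = [-1/2 -1 -5/2; 0 1/2 -5/2; 0 0 1]
T6·…·T1 = [1/2 1 5/2; 0 1/2 -5/2; 0 0 1]

T = [1/2 1 5/2; 0 1/2 -5/2; 0 0 1]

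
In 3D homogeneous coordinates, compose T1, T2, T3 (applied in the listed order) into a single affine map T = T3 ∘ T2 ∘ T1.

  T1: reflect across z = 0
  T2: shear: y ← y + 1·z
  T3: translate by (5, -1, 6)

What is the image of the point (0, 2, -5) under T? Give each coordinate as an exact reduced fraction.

T1 reflect across z = 0: (0, 2, -5) → (0, 2, 5)
T2 shear: y ← y + 1·z: (0, 2, 5) → (0, 7, 5)
T3 translate by (5, -1, 6): (0, 7, 5) → (5, 6, 11)

T(p) = (5, 6, 11)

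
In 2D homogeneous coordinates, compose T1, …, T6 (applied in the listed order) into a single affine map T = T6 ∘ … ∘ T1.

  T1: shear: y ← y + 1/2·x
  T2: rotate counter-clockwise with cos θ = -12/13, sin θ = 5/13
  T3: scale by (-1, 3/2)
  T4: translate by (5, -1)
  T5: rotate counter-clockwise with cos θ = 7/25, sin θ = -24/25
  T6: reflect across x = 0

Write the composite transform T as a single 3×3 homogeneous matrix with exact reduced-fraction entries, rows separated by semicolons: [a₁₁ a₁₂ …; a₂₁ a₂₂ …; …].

T1 = [1 0 0; 1/2 1 0; 0 0 1]
T2·T1 = [-29/26 -5/13 0; -1/13 -12/13 0; 0 0 1]
T3·…·T1 = [29/26 5/13 0; -3/26 -18/13 0; 0 0 1]
T4·…·T1 = [29/26 5/13 5; -3/26 -18/13 -1; 0 0 1]
T5·…·T1 = [131/650 -397/325 11/25; -717/650 -246/325 -127/25; 0 0 1]
T6·…·T1 = [-131/650 397/325 -11/25; -717/650 -246/325 -127/25; 0 0 1]

T = [-131/650 397/325 -11/25; -717/650 -246/325 -127/25; 0 0 1]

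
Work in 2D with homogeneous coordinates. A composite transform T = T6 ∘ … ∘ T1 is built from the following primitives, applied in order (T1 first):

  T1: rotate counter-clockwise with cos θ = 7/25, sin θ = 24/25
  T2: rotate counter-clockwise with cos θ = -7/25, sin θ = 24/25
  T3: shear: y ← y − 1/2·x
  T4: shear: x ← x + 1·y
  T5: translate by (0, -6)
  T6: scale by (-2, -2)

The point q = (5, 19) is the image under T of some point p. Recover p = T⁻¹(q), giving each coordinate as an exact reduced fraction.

T1 = [7/25 -24/25 0; 24/25 7/25 0; 0 0 1]
T2·T1 = [-1 0 0; 0 -1 0; 0 0 1]
T3·…·T1 = [-1 0 0; 1/2 -1 0; 0 0 1]
T4·…·T1 = [-1/2 -1 0; 1/2 -1 0; 0 0 1]
T5·…·T1 = [-1/2 -1 0; 1/2 -1 -6; 0 0 1]
T6·…·T1 = [1 2 0; -1 2 12; 0 0 1]
det M = 4; M⁻¹ = [1/2 -1/2 6; 1/4 1/4 -3; 0 0 1]
M⁻¹ · (5, 19)ᵀ = (-1, 3)ᵀ

p = (-1, 3)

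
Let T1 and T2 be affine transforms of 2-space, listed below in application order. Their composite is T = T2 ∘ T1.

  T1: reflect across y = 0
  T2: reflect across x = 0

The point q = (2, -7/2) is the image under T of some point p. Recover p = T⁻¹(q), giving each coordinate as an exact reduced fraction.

p = (-2, 7/2)

T1 = [1 0 0; 0 -1 0; 0 0 1]
T2·T1 = [-1 0 0; 0 -1 0; 0 0 1]
det M = 1; M⁻¹ = [-1 0 0; 0 -1 0; 0 0 1]
M⁻¹ · (2, -7/2)ᵀ = (-2, 7/2)ᵀ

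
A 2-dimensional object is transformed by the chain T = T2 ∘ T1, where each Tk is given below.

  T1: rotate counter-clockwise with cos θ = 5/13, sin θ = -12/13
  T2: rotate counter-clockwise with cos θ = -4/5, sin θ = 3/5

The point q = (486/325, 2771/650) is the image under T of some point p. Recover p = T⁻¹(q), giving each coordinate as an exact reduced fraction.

p = (9/2, -2/5)

T1 = [5/13 12/13 0; -12/13 5/13 0; 0 0 1]
T2·T1 = [16/65 -63/65 0; 63/65 16/65 0; 0 0 1]
det M = 1; M⁻¹ = [16/65 63/65 0; -63/65 16/65 0; 0 0 1]
M⁻¹ · (486/325, 2771/650)ᵀ = (9/2, -2/5)ᵀ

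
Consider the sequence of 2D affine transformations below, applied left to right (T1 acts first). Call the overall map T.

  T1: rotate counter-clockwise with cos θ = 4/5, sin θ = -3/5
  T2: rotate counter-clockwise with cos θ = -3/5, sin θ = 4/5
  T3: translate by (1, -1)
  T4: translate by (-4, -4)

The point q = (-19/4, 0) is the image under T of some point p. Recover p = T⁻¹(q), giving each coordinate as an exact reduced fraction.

T1 = [4/5 3/5 0; -3/5 4/5 0; 0 0 1]
T2·T1 = [0 -1 0; 1 0 0; 0 0 1]
T3·…·T1 = [0 -1 1; 1 0 -1; 0 0 1]
T4·…·T1 = [0 -1 -3; 1 0 -5; 0 0 1]
det M = 1; M⁻¹ = [0 1 5; -1 0 -3; 0 0 1]
M⁻¹ · (-19/4, 0)ᵀ = (5, 7/4)ᵀ

p = (5, 7/4)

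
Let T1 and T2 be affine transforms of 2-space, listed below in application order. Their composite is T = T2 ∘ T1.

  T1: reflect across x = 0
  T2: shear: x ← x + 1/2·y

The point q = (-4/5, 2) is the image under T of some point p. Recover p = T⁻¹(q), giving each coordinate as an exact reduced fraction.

T1 = [-1 0 0; 0 1 0; 0 0 1]
T2·T1 = [-1 1/2 0; 0 1 0; 0 0 1]
det M = -1; M⁻¹ = [-1 1/2 0; 0 1 0; 0 0 1]
M⁻¹ · (-4/5, 2)ᵀ = (9/5, 2)ᵀ

p = (9/5, 2)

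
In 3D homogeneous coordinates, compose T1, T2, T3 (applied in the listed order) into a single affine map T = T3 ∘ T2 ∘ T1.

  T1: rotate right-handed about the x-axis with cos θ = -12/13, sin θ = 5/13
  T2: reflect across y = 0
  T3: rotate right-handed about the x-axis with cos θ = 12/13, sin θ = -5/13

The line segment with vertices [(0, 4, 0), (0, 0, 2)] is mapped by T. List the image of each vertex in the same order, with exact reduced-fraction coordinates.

T1 rotate right-handed about the x-axis with cos θ = -12/13, sin θ = 5/13: (0, 4, 0) → (0, -48/13, 20/13); (0, 0, 2) → (0, -10/13, -24/13)
T2 reflect across y = 0: (0, -48/13, 20/13) → (0, 48/13, 20/13); (0, -10/13, -24/13) → (0, 10/13, -24/13)
T3 rotate right-handed about the x-axis with cos θ = 12/13, sin θ = -5/13: (0, 48/13, 20/13) → (0, 4, 0); (0, 10/13, -24/13) → (0, 0, -2)

image vertices: (0, 4, 0), (0, 0, -2)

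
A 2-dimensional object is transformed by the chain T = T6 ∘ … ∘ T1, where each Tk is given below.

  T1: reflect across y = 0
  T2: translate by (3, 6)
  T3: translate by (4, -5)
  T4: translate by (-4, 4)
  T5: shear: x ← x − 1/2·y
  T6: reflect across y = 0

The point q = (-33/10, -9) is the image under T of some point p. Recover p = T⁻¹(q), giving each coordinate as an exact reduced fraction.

p = (-9/5, -4)

T1 = [1 0 0; 0 -1 0; 0 0 1]
T2·T1 = [1 0 3; 0 -1 6; 0 0 1]
T3·…·T1 = [1 0 7; 0 -1 1; 0 0 1]
T4·…·T1 = [1 0 3; 0 -1 5; 0 0 1]
T5·…·T1 = [1 1/2 1/2; 0 -1 5; 0 0 1]
T6·…·T1 = [1 1/2 1/2; 0 1 -5; 0 0 1]
det M = 1; M⁻¹ = [1 -1/2 -3; 0 1 5; 0 0 1]
M⁻¹ · (-33/10, -9)ᵀ = (-9/5, -4)ᵀ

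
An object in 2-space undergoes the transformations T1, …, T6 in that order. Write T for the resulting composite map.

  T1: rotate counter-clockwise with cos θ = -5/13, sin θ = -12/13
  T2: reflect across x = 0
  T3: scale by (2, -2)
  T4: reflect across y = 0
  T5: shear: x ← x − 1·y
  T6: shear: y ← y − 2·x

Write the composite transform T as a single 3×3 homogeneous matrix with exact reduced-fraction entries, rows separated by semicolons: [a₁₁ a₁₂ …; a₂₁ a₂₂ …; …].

T = [34/13 -14/13 0; -92/13 18/13 0; 0 0 1]

T1 = [-5/13 12/13 0; -12/13 -5/13 0; 0 0 1]
T2·T1 = [5/13 -12/13 0; -12/13 -5/13 0; 0 0 1]
T3·…·T1 = [10/13 -24/13 0; 24/13 10/13 0; 0 0 1]
T4·…·T1 = [10/13 -24/13 0; -24/13 -10/13 0; 0 0 1]
T5·…·T1 = [34/13 -14/13 0; -24/13 -10/13 0; 0 0 1]
T6·…·T1 = [34/13 -14/13 0; -92/13 18/13 0; 0 0 1]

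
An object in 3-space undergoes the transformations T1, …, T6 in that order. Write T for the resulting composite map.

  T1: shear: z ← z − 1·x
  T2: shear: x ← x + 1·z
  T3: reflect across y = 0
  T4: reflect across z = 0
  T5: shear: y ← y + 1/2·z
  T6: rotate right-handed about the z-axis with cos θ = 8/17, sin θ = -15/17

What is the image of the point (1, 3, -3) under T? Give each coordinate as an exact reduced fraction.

T(p) = (-39/17, 37/17, 4)

T1 shear: z ← z − 1·x: (1, 3, -3) → (1, 3, -4)
T2 shear: x ← x + 1·z: (1, 3, -4) → (-3, 3, -4)
T3 reflect across y = 0: (-3, 3, -4) → (-3, -3, -4)
T4 reflect across z = 0: (-3, -3, -4) → (-3, -3, 4)
T5 shear: y ← y + 1/2·z: (-3, -3, 4) → (-3, -1, 4)
T6 rotate right-handed about the z-axis with cos θ = 8/17, sin θ = -15/17: (-3, -1, 4) → (-39/17, 37/17, 4)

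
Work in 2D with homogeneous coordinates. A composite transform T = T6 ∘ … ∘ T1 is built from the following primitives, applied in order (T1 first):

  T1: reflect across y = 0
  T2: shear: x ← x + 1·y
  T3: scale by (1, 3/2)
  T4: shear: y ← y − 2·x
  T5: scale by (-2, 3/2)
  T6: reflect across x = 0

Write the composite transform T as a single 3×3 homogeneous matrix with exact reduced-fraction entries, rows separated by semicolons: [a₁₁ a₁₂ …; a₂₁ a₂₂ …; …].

T1 = [1 0 0; 0 -1 0; 0 0 1]
T2·T1 = [1 -1 0; 0 -1 0; 0 0 1]
T3·…·T1 = [1 -1 0; 0 -3/2 0; 0 0 1]
T4·…·T1 = [1 -1 0; -2 1/2 0; 0 0 1]
T5·…·T1 = [-2 2 0; -3 3/4 0; 0 0 1]
T6·…·T1 = [2 -2 0; -3 3/4 0; 0 0 1]

T = [2 -2 0; -3 3/4 0; 0 0 1]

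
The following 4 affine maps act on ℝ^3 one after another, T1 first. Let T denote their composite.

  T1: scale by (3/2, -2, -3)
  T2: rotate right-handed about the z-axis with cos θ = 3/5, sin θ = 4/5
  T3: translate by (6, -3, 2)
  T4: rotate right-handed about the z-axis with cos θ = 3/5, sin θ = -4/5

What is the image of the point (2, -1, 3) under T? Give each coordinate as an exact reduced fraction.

T1 scale by (3/2, -2, -3): (2, -1, 3) → (3, 2, -9)
T2 rotate right-handed about the z-axis with cos θ = 3/5, sin θ = 4/5: (3, 2, -9) → (1/5, 18/5, -9)
T3 translate by (6, -3, 2): (1/5, 18/5, -9) → (31/5, 3/5, -7)
T4 rotate right-handed about the z-axis with cos θ = 3/5, sin θ = -4/5: (31/5, 3/5, -7) → (21/5, -23/5, -7)

T(p) = (21/5, -23/5, -7)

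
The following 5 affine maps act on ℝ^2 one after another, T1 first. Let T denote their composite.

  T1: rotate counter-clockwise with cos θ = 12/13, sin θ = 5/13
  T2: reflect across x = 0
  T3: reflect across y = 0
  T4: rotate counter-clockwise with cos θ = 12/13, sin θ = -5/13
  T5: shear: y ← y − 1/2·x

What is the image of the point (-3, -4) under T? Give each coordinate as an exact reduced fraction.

T(p) = (3, 5/2)

T1 rotate counter-clockwise with cos θ = 12/13, sin θ = 5/13: (-3, -4) → (-16/13, -63/13)
T2 reflect across x = 0: (-16/13, -63/13) → (16/13, -63/13)
T3 reflect across y = 0: (16/13, -63/13) → (16/13, 63/13)
T4 rotate counter-clockwise with cos θ = 12/13, sin θ = -5/13: (16/13, 63/13) → (3, 4)
T5 shear: y ← y − 1/2·x: (3, 4) → (3, 5/2)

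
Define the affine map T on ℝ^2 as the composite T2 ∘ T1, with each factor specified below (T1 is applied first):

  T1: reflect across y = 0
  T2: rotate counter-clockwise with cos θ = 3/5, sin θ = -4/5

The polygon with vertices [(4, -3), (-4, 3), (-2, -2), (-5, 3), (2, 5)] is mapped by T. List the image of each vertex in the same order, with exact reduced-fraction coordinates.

T1 reflect across y = 0: (4, -3) → (4, 3); (-4, 3) → (-4, -3); (-2, -2) → (-2, 2); (-5, 3) → (-5, -3); (2, 5) → (2, -5)
T2 rotate counter-clockwise with cos θ = 3/5, sin θ = -4/5: (4, 3) → (24/5, -7/5); (-4, -3) → (-24/5, 7/5); (-2, 2) → (2/5, 14/5); (-5, -3) → (-27/5, 11/5); (2, -5) → (-14/5, -23/5)

image vertices: (24/5, -7/5), (-24/5, 7/5), (2/5, 14/5), (-27/5, 11/5), (-14/5, -23/5)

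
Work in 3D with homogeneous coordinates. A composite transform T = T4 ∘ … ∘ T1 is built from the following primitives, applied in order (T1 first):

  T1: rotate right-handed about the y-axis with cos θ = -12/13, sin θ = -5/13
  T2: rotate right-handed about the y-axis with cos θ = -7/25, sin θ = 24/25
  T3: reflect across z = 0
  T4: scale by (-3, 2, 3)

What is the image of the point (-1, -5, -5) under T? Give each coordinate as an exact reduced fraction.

T(p) = (-3183/325, -10, 3819/325)

T1 rotate right-handed about the y-axis with cos θ = -12/13, sin θ = -5/13: (-1, -5, -5) → (37/13, -5, 55/13)
T2 rotate right-handed about the y-axis with cos θ = -7/25, sin θ = 24/25: (37/13, -5, 55/13) → (1061/325, -5, -1273/325)
T3 reflect across z = 0: (1061/325, -5, -1273/325) → (1061/325, -5, 1273/325)
T4 scale by (-3, 2, 3): (1061/325, -5, 1273/325) → (-3183/325, -10, 3819/325)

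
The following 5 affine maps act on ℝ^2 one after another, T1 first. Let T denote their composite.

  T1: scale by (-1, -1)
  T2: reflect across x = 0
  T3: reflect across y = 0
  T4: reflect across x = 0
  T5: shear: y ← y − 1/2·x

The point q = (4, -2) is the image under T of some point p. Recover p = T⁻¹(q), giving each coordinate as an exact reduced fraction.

p = (-4, 0)

T1 = [-1 0 0; 0 -1 0; 0 0 1]
T2·T1 = [1 0 0; 0 -1 0; 0 0 1]
T3·…·T1 = [1 0 0; 0 1 0; 0 0 1]
T4·…·T1 = [-1 0 0; 0 1 0; 0 0 1]
T5·…·T1 = [-1 0 0; 1/2 1 0; 0 0 1]
det M = -1; M⁻¹ = [-1 0 0; 1/2 1 0; 0 0 1]
M⁻¹ · (4, -2)ᵀ = (-4, 0)ᵀ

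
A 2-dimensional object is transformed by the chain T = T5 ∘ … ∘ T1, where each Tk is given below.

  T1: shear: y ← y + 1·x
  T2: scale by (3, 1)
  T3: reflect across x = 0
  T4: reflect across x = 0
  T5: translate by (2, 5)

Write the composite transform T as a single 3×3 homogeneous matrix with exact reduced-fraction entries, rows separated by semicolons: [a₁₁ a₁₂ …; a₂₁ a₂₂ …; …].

T1 = [1 0 0; 1 1 0; 0 0 1]
T2·T1 = [3 0 0; 1 1 0; 0 0 1]
T3·…·T1 = [-3 0 0; 1 1 0; 0 0 1]
T4·…·T1 = [3 0 0; 1 1 0; 0 0 1]
T5·…·T1 = [3 0 2; 1 1 5; 0 0 1]

T = [3 0 2; 1 1 5; 0 0 1]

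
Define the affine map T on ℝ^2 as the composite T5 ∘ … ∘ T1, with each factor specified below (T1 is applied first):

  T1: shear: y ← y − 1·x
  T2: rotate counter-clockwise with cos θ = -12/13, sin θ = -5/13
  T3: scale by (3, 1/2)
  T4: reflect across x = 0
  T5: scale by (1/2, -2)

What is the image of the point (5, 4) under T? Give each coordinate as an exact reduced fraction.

T1 shear: y ← y − 1·x: (5, 4) → (5, -1)
T2 rotate counter-clockwise with cos θ = -12/13, sin θ = -5/13: (5, -1) → (-5, -1)
T3 scale by (3, 1/2): (-5, -1) → (-15, -1/2)
T4 reflect across x = 0: (-15, -1/2) → (15, -1/2)
T5 scale by (1/2, -2): (15, -1/2) → (15/2, 1)

T(p) = (15/2, 1)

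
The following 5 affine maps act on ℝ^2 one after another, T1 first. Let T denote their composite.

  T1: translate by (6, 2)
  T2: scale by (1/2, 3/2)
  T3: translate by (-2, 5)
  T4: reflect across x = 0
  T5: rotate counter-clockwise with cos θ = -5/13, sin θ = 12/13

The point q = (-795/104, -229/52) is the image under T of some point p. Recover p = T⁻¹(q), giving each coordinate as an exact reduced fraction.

p = (1/4, 1/2)

T1 = [1 0 6; 0 1 2; 0 0 1]
T2·T1 = [1/2 0 3; 0 3/2 3; 0 0 1]
T3·…·T1 = [1/2 0 1; 0 3/2 8; 0 0 1]
T4·…·T1 = [-1/2 0 -1; 0 3/2 8; 0 0 1]
T5·…·T1 = [5/26 -18/13 -7; -6/13 -15/26 -4; 0 0 1]
det M = -3/4; M⁻¹ = [10/13 -24/13 -2; -8/13 -10/39 -16/3; 0 0 1]
M⁻¹ · (-795/104, -229/52)ᵀ = (1/4, 1/2)ᵀ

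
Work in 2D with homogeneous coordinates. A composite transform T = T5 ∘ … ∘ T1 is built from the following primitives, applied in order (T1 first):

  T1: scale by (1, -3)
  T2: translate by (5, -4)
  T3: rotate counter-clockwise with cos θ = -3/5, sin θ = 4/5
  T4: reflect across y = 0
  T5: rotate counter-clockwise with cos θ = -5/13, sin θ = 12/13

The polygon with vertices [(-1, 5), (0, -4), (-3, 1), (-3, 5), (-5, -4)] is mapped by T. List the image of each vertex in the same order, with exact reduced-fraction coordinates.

image vertices: (556/65, 1133/65), (187/65, -584/65), (238/65, 409/65), (86/13, 233/13), (-128/65, -504/65)

T1 scale by (1, -3): (-1, 5) → (-1, -15); (0, -4) → (0, 12); (-3, 1) → (-3, -3); (-3, 5) → (-3, -15); (-5, -4) → (-5, 12)
T2 translate by (5, -4): (-1, -15) → (4, -19); (0, 12) → (5, 8); (-3, -3) → (2, -7); (-3, -15) → (2, -19); (-5, 12) → (0, 8)
T3 rotate counter-clockwise with cos θ = -3/5, sin θ = 4/5: (4, -19) → (64/5, 73/5); (5, 8) → (-47/5, -4/5); (2, -7) → (22/5, 29/5); (2, -19) → (14, 13); (0, 8) → (-32/5, -24/5)
T4 reflect across y = 0: (64/5, 73/5) → (64/5, -73/5); (-47/5, -4/5) → (-47/5, 4/5); (22/5, 29/5) → (22/5, -29/5); (14, 13) → (14, -13); (-32/5, -24/5) → (-32/5, 24/5)
T5 rotate counter-clockwise with cos θ = -5/13, sin θ = 12/13: (64/5, -73/5) → (556/65, 1133/65); (-47/5, 4/5) → (187/65, -584/65); (22/5, -29/5) → (238/65, 409/65); (14, -13) → (86/13, 233/13); (-32/5, 24/5) → (-128/65, -504/65)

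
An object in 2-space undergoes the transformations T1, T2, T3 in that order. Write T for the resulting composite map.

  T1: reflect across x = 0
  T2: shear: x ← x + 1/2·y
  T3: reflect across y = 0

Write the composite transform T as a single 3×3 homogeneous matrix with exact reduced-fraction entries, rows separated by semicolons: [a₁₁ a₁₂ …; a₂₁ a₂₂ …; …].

T1 = [-1 0 0; 0 1 0; 0 0 1]
T2·T1 = [-1 1/2 0; 0 1 0; 0 0 1]
T3·…·T1 = [-1 1/2 0; 0 -1 0; 0 0 1]

T = [-1 1/2 0; 0 -1 0; 0 0 1]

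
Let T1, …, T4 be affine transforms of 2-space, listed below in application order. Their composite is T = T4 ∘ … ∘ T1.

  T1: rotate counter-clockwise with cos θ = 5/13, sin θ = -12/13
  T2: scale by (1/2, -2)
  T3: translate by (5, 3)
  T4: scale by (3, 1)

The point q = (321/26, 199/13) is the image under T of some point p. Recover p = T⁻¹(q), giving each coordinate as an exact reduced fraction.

p = (5, -4)

T1 = [5/13 12/13 0; -12/13 5/13 0; 0 0 1]
T2·T1 = [5/26 6/13 0; 24/13 -10/13 0; 0 0 1]
T3·…·T1 = [5/26 6/13 5; 24/13 -10/13 3; 0 0 1]
T4·…·T1 = [15/26 18/13 15; 24/13 -10/13 3; 0 0 1]
det M = -3; M⁻¹ = [10/39 6/13 -68/13; 8/13 -5/26 -225/26; 0 0 1]
M⁻¹ · (321/26, 199/13)ᵀ = (5, -4)ᵀ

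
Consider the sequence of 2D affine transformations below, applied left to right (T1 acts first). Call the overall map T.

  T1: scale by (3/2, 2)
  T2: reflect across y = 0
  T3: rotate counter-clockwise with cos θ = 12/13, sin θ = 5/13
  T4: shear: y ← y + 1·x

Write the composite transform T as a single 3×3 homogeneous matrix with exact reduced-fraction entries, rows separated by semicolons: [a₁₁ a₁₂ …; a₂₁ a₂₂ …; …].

T1 = [3/2 0 0; 0 2 0; 0 0 1]
T2·T1 = [3/2 0 0; 0 -2 0; 0 0 1]
T3·…·T1 = [18/13 10/13 0; 15/26 -24/13 0; 0 0 1]
T4·…·T1 = [18/13 10/13 0; 51/26 -14/13 0; 0 0 1]

T = [18/13 10/13 0; 51/26 -14/13 0; 0 0 1]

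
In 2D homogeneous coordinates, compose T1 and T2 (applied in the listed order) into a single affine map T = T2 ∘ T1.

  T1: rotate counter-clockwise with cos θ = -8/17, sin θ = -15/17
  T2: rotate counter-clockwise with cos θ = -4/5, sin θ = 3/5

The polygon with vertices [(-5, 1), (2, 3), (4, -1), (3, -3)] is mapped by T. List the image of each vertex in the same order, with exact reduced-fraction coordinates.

T1 rotate counter-clockwise with cos θ = -8/17, sin θ = -15/17: (-5, 1) → (55/17, 67/17); (2, 3) → (29/17, -54/17); (4, -1) → (-47/17, -52/17); (3, -3) → (-69/17, -21/17)
T2 rotate counter-clockwise with cos θ = -4/5, sin θ = 3/5: (55/17, 67/17) → (-421/85, -103/85); (29/17, -54/17) → (46/85, 303/85); (-47/17, -52/17) → (344/85, 67/85); (-69/17, -21/17) → (339/85, -123/85)

image vertices: (-421/85, -103/85), (46/85, 303/85), (344/85, 67/85), (339/85, -123/85)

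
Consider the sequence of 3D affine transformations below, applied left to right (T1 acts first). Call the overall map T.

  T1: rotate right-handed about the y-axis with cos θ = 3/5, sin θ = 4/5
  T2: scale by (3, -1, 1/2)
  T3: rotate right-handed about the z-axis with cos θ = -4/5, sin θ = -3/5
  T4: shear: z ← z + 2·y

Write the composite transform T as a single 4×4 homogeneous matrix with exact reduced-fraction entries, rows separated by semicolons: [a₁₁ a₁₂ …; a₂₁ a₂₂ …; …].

T = [-36/25 -3/5 -48/25 0; -27/25 4/5 -36/25 0; -64/25 8/5 -129/50 0; 0 0 0 1]

T1 = [3/5 0 4/5 0; 0 1 0 0; -4/5 0 3/5 0; 0 0 0 1]
T2·T1 = [9/5 0 12/5 0; 0 -1 0 0; -2/5 0 3/10 0; 0 0 0 1]
T3·…·T1 = [-36/25 -3/5 -48/25 0; -27/25 4/5 -36/25 0; -2/5 0 3/10 0; 0 0 0 1]
T4·…·T1 = [-36/25 -3/5 -48/25 0; -27/25 4/5 -36/25 0; -64/25 8/5 -129/50 0; 0 0 0 1]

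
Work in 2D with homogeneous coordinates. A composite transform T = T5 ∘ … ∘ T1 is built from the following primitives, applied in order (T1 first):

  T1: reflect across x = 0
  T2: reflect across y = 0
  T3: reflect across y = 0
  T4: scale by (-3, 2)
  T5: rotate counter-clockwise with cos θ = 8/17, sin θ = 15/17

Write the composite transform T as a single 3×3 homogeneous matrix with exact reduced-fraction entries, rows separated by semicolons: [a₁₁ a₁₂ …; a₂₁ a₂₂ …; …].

T1 = [-1 0 0; 0 1 0; 0 0 1]
T2·T1 = [-1 0 0; 0 -1 0; 0 0 1]
T3·…·T1 = [-1 0 0; 0 1 0; 0 0 1]
T4·…·T1 = [3 0 0; 0 2 0; 0 0 1]
T5·…·T1 = [24/17 -30/17 0; 45/17 16/17 0; 0 0 1]

T = [24/17 -30/17 0; 45/17 16/17 0; 0 0 1]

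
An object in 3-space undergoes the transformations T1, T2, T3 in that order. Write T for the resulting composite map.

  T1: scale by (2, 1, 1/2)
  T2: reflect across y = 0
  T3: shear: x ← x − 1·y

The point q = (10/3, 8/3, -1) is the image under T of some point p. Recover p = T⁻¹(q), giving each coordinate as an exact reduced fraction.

p = (3, -8/3, -2)

T1 = [2 0 0 0; 0 1 0 0; 0 0 1/2 0; 0 0 0 1]
T2·T1 = [2 0 0 0; 0 -1 0 0; 0 0 1/2 0; 0 0 0 1]
T3·…·T1 = [2 1 0 0; 0 -1 0 0; 0 0 1/2 0; 0 0 0 1]
det M = -1; M⁻¹ = [1/2 1/2 0 0; 0 -1 0 0; 0 0 2 0; 0 0 0 1]
M⁻¹ · (10/3, 8/3, -1)ᵀ = (3, -8/3, -2)ᵀ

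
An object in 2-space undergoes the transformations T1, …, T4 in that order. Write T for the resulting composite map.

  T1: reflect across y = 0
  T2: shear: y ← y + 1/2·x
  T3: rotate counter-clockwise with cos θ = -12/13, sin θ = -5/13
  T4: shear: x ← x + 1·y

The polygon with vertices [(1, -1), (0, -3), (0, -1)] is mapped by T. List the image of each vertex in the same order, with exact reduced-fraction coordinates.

image vertices: (-55/26, -23/13), (-21/13, -36/13), (-7/13, -12/13)

T1 reflect across y = 0: (1, -1) → (1, 1); (0, -3) → (0, 3); (0, -1) → (0, 1)
T2 shear: y ← y + 1/2·x: (1, 1) → (1, 3/2); (0, 3) → (0, 3); (0, 1) → (0, 1)
T3 rotate counter-clockwise with cos θ = -12/13, sin θ = -5/13: (1, 3/2) → (-9/26, -23/13); (0, 3) → (15/13, -36/13); (0, 1) → (5/13, -12/13)
T4 shear: x ← x + 1·y: (-9/26, -23/13) → (-55/26, -23/13); (15/13, -36/13) → (-21/13, -36/13); (5/13, -12/13) → (-7/13, -12/13)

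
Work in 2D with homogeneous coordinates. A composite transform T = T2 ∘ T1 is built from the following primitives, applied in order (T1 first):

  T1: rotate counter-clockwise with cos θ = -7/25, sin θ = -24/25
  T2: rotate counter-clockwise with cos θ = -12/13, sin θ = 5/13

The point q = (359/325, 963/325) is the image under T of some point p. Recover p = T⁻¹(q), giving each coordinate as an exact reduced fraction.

p = (3, 1)

T1 = [-7/25 24/25 0; -24/25 -7/25 0; 0 0 1]
T2·T1 = [204/325 -253/325 0; 253/325 204/325 0; 0 0 1]
det M = 1; M⁻¹ = [204/325 253/325 0; -253/325 204/325 0; 0 0 1]
M⁻¹ · (359/325, 963/325)ᵀ = (3, 1)ᵀ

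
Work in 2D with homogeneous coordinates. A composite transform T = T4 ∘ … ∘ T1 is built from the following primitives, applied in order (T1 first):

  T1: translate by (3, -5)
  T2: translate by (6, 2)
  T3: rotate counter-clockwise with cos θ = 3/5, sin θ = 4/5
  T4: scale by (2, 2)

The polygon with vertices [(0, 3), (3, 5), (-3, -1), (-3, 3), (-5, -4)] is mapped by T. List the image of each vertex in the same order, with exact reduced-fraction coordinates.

T1 translate by (3, -5): (0, 3) → (3, -2); (3, 5) → (6, 0); (-3, -1) → (0, -6); (-3, 3) → (0, -2); (-5, -4) → (-2, -9)
T2 translate by (6, 2): (3, -2) → (9, 0); (6, 0) → (12, 2); (0, -6) → (6, -4); (0, -2) → (6, 0); (-2, -9) → (4, -7)
T3 rotate counter-clockwise with cos θ = 3/5, sin θ = 4/5: (9, 0) → (27/5, 36/5); (12, 2) → (28/5, 54/5); (6, -4) → (34/5, 12/5); (6, 0) → (18/5, 24/5); (4, -7) → (8, -1)
T4 scale by (2, 2): (27/5, 36/5) → (54/5, 72/5); (28/5, 54/5) → (56/5, 108/5); (34/5, 12/5) → (68/5, 24/5); (18/5, 24/5) → (36/5, 48/5); (8, -1) → (16, -2)

image vertices: (54/5, 72/5), (56/5, 108/5), (68/5, 24/5), (36/5, 48/5), (16, -2)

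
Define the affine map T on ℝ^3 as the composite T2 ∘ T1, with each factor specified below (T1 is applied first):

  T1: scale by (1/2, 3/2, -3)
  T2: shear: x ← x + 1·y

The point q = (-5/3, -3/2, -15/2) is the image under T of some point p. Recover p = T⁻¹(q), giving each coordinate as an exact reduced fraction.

p = (-1/3, -1, 5/2)

T1 = [1/2 0 0 0; 0 3/2 0 0; 0 0 -3 0; 0 0 0 1]
T2·T1 = [1/2 3/2 0 0; 0 3/2 0 0; 0 0 -3 0; 0 0 0 1]
det M = -9/4; M⁻¹ = [2 -2 0 0; 0 2/3 0 0; 0 0 -1/3 0; 0 0 0 1]
M⁻¹ · (-5/3, -3/2, -15/2)ᵀ = (-1/3, -1, 5/2)ᵀ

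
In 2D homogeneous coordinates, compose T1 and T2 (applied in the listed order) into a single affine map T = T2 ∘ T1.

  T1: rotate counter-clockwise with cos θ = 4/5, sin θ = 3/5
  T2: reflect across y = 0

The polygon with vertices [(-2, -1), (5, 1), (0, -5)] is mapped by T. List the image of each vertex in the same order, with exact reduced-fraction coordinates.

image vertices: (-1, 2), (17/5, -19/5), (3, 4)

T1 rotate counter-clockwise with cos θ = 4/5, sin θ = 3/5: (-2, -1) → (-1, -2); (5, 1) → (17/5, 19/5); (0, -5) → (3, -4)
T2 reflect across y = 0: (-1, -2) → (-1, 2); (17/5, 19/5) → (17/5, -19/5); (3, -4) → (3, 4)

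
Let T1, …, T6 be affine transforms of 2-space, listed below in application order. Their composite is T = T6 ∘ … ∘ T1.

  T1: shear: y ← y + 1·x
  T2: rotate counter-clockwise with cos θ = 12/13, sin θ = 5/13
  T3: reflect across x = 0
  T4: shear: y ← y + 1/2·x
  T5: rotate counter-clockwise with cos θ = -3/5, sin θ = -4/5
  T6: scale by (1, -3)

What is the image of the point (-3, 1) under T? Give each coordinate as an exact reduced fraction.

T1 shear: y ← y + 1·x: (-3, 1) → (-3, -2)
T2 rotate counter-clockwise with cos θ = 12/13, sin θ = 5/13: (-3, -2) → (-2, -3)
T3 reflect across x = 0: (-2, -3) → (2, -3)
T4 shear: y ← y + 1/2·x: (2, -3) → (2, -2)
T5 rotate counter-clockwise with cos θ = -3/5, sin θ = -4/5: (2, -2) → (-14/5, -2/5)
T6 scale by (1, -3): (-14/5, -2/5) → (-14/5, 6/5)

T(p) = (-14/5, 6/5)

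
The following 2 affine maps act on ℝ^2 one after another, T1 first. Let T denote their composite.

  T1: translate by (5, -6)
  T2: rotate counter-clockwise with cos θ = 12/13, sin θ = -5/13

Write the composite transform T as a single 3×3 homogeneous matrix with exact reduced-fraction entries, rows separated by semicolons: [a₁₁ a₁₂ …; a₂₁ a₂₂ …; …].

T1 = [1 0 5; 0 1 -6; 0 0 1]
T2·T1 = [12/13 5/13 30/13; -5/13 12/13 -97/13; 0 0 1]

T = [12/13 5/13 30/13; -5/13 12/13 -97/13; 0 0 1]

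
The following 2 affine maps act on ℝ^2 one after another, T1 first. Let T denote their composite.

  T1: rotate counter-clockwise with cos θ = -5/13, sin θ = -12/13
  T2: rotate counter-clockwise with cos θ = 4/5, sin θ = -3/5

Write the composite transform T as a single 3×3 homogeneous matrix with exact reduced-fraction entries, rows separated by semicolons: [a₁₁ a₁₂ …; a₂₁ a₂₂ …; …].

T1 = [-5/13 12/13 0; -12/13 -5/13 0; 0 0 1]
T2·T1 = [-56/65 33/65 0; -33/65 -56/65 0; 0 0 1]

T = [-56/65 33/65 0; -33/65 -56/65 0; 0 0 1]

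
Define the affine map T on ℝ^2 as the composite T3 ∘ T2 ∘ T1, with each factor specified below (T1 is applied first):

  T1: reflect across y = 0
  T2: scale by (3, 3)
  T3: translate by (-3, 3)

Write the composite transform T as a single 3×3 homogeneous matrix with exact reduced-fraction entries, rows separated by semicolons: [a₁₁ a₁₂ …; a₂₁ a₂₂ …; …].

T1 = [1 0 0; 0 -1 0; 0 0 1]
T2·T1 = [3 0 0; 0 -3 0; 0 0 1]
T3·…·T1 = [3 0 -3; 0 -3 3; 0 0 1]

T = [3 0 -3; 0 -3 3; 0 0 1]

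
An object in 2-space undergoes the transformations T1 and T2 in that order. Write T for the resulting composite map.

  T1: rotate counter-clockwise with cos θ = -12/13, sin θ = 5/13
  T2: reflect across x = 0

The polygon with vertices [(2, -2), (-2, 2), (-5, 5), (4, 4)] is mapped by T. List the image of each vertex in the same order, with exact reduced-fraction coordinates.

T1 rotate counter-clockwise with cos θ = -12/13, sin θ = 5/13: (2, -2) → (-14/13, 34/13); (-2, 2) → (14/13, -34/13); (-5, 5) → (35/13, -85/13); (4, 4) → (-68/13, -28/13)
T2 reflect across x = 0: (-14/13, 34/13) → (14/13, 34/13); (14/13, -34/13) → (-14/13, -34/13); (35/13, -85/13) → (-35/13, -85/13); (-68/13, -28/13) → (68/13, -28/13)

image vertices: (14/13, 34/13), (-14/13, -34/13), (-35/13, -85/13), (68/13, -28/13)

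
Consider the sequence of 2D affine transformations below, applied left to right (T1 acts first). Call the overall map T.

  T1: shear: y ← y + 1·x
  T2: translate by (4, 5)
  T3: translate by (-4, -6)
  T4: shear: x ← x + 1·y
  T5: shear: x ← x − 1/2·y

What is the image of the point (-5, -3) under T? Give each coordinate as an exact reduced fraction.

T(p) = (-19/2, -9)

T1 shear: y ← y + 1·x: (-5, -3) → (-5, -8)
T2 translate by (4, 5): (-5, -8) → (-1, -3)
T3 translate by (-4, -6): (-1, -3) → (-5, -9)
T4 shear: x ← x + 1·y: (-5, -9) → (-14, -9)
T5 shear: x ← x − 1/2·y: (-14, -9) → (-19/2, -9)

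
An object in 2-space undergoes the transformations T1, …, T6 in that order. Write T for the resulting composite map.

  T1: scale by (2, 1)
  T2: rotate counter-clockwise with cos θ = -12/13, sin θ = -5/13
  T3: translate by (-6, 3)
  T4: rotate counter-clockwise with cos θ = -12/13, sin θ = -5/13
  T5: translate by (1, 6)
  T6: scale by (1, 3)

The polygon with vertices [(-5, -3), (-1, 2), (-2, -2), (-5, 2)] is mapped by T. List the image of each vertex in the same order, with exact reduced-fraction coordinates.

image vertices: (470/169, -1863/169), (822/169, 2802/169), (1064/169, 654/169), (-10/13, -6/13)

T1 scale by (2, 1): (-5, -3) → (-10, -3); (-1, 2) → (-2, 2); (-2, -2) → (-4, -2); (-5, 2) → (-10, 2)
T2 rotate counter-clockwise with cos θ = -12/13, sin θ = -5/13: (-10, -3) → (105/13, 86/13); (-2, 2) → (34/13, -14/13); (-4, -2) → (38/13, 44/13); (-10, 2) → (10, 2)
T3 translate by (-6, 3): (105/13, 86/13) → (27/13, 125/13); (34/13, -14/13) → (-44/13, 25/13); (38/13, 44/13) → (-40/13, 83/13); (10, 2) → (4, 5)
T4 rotate counter-clockwise with cos θ = -12/13, sin θ = -5/13: (27/13, 125/13) → (301/169, -1635/169); (-44/13, 25/13) → (653/169, -80/169); (-40/13, 83/13) → (895/169, -796/169); (4, 5) → (-23/13, -80/13)
T5 translate by (1, 6): (301/169, -1635/169) → (470/169, -621/169); (653/169, -80/169) → (822/169, 934/169); (895/169, -796/169) → (1064/169, 218/169); (-23/13, -80/13) → (-10/13, -2/13)
T6 scale by (1, 3): (470/169, -621/169) → (470/169, -1863/169); (822/169, 934/169) → (822/169, 2802/169); (1064/169, 218/169) → (1064/169, 654/169); (-10/13, -2/13) → (-10/13, -6/13)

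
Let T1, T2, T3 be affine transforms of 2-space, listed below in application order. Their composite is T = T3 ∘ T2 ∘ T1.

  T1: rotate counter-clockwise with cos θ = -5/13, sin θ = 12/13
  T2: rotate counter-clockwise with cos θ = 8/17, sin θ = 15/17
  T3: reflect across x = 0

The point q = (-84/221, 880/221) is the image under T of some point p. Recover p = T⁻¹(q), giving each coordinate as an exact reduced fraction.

T1 = [-5/13 -12/13 0; 12/13 -5/13 0; 0 0 1]
T2·T1 = [-220/221 -21/221 0; 21/221 -220/221 0; 0 0 1]
T3·…·T1 = [220/221 21/221 0; 21/221 -220/221 0; 0 0 1]
det M = -1; M⁻¹ = [220/221 21/221 0; 21/221 -220/221 0; 0 0 1]
M⁻¹ · (-84/221, 880/221)ᵀ = (0, -4)ᵀ

p = (0, -4)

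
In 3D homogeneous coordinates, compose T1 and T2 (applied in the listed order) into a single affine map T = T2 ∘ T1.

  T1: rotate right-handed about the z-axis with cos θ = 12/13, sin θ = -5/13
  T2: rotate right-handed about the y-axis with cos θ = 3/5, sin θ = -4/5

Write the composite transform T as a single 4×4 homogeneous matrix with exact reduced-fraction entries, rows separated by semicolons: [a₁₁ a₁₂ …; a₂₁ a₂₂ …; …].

T1 = [12/13 5/13 0 0; -5/13 12/13 0 0; 0 0 1 0; 0 0 0 1]
T2·T1 = [36/65 3/13 -4/5 0; -5/13 12/13 0 0; 48/65 4/13 3/5 0; 0 0 0 1]

T = [36/65 3/13 -4/5 0; -5/13 12/13 0 0; 48/65 4/13 3/5 0; 0 0 0 1]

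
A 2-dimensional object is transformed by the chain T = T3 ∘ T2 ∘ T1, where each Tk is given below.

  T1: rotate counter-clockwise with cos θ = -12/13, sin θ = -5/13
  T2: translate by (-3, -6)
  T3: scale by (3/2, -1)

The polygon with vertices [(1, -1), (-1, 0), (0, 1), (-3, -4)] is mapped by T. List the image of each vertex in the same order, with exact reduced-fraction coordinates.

T1 rotate counter-clockwise with cos θ = -12/13, sin θ = -5/13: (1, -1) → (-17/13, 7/13); (-1, 0) → (12/13, 5/13); (0, 1) → (5/13, -12/13); (-3, -4) → (16/13, 63/13)
T2 translate by (-3, -6): (-17/13, 7/13) → (-56/13, -71/13); (12/13, 5/13) → (-27/13, -73/13); (5/13, -12/13) → (-34/13, -90/13); (16/13, 63/13) → (-23/13, -15/13)
T3 scale by (3/2, -1): (-56/13, -71/13) → (-84/13, 71/13); (-27/13, -73/13) → (-81/26, 73/13); (-34/13, -90/13) → (-51/13, 90/13); (-23/13, -15/13) → (-69/26, 15/13)

image vertices: (-84/13, 71/13), (-81/26, 73/13), (-51/13, 90/13), (-69/26, 15/13)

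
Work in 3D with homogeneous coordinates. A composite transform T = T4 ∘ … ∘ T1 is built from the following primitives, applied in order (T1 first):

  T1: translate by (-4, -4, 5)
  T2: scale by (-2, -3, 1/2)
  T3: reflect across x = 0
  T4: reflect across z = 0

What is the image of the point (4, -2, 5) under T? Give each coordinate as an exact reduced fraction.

T(p) = (0, 18, -5)

T1 translate by (-4, -4, 5): (4, -2, 5) → (0, -6, 10)
T2 scale by (-2, -3, 1/2): (0, -6, 10) → (0, 18, 5)
T3 reflect across x = 0: (0, 18, 5) → (0, 18, 5)
T4 reflect across z = 0: (0, 18, 5) → (0, 18, -5)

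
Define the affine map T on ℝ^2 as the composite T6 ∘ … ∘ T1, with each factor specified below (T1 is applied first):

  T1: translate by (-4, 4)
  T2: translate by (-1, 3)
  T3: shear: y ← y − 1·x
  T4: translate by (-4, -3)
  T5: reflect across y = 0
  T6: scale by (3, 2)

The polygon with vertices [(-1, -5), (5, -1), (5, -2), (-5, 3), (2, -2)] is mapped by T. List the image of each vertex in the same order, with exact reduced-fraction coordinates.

image vertices: (-30, -10), (-12, -6), (-12, -4), (-42, -34), (-21, -10)

T1 translate by (-4, 4): (-1, -5) → (-5, -1); (5, -1) → (1, 3); (5, -2) → (1, 2); (-5, 3) → (-9, 7); (2, -2) → (-2, 2)
T2 translate by (-1, 3): (-5, -1) → (-6, 2); (1, 3) → (0, 6); (1, 2) → (0, 5); (-9, 7) → (-10, 10); (-2, 2) → (-3, 5)
T3 shear: y ← y − 1·x: (-6, 2) → (-6, 8); (0, 6) → (0, 6); (0, 5) → (0, 5); (-10, 10) → (-10, 20); (-3, 5) → (-3, 8)
T4 translate by (-4, -3): (-6, 8) → (-10, 5); (0, 6) → (-4, 3); (0, 5) → (-4, 2); (-10, 20) → (-14, 17); (-3, 8) → (-7, 5)
T5 reflect across y = 0: (-10, 5) → (-10, -5); (-4, 3) → (-4, -3); (-4, 2) → (-4, -2); (-14, 17) → (-14, -17); (-7, 5) → (-7, -5)
T6 scale by (3, 2): (-10, -5) → (-30, -10); (-4, -3) → (-12, -6); (-4, -2) → (-12, -4); (-14, -17) → (-42, -34); (-7, -5) → (-21, -10)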